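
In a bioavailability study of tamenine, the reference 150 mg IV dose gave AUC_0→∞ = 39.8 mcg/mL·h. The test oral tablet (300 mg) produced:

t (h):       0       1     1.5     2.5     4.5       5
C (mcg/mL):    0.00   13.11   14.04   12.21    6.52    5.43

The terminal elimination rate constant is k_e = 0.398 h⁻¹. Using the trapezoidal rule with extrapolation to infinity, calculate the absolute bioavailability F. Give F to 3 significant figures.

F = 0.777

Trapezoidal AUC_0→5 (oral tablet):
  [0→1]: (0.00+13.11)/2 × 1 = 6.555
  [1→1.5]: (13.11+14.04)/2 × 0.5 = 6.7875
  [1.5→2.5]: (14.04+12.21)/2 × 1 = 13.125
  [2.5→4.5]: (12.21+6.52)/2 × 2 = 18.73
  [4.5→5]: (6.52+5.43)/2 × 0.5 = 2.9875
  Sum = 48.185 mcg/mL·h
Tail: C_last/k_e = 5.43/0.398 = 13.643
AUC_0→∞ (oral tablet) = 48.185 + 13.643 = 61.828 mcg/mL·h
F = (AUC_ev/D_ev)/(AUC_iv/D_iv) = (61.828/300)/(39.8/150) = 0.206093/0.265333 = 0.7767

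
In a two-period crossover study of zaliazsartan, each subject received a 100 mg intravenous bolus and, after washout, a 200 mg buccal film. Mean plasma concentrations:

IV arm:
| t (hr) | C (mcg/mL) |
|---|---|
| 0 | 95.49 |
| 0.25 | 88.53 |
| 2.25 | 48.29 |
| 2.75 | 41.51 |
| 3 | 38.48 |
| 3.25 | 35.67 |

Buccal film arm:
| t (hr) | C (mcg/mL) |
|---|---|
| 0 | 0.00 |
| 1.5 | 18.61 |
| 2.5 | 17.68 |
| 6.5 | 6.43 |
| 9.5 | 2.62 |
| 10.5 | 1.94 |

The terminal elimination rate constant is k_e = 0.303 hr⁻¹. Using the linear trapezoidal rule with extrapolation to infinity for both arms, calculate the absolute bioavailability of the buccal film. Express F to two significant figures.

Trapezoidal AUC_0→3.25 (IV):
  [0→0.25]: (95.49+88.53)/2 × 0.25 = 23.0025
  [0.25→2.25]: (88.53+48.29)/2 × 2 = 136.82
  [2.25→2.75]: (48.29+41.51)/2 × 0.5 = 22.45
  [2.75→3]: (41.51+38.48)/2 × 0.25 = 9.99875
  [3→3.25]: (38.48+35.67)/2 × 0.25 = 9.26875
  Sum = 201.54 mcg/mL·hr
IV tail: 35.67/0.303 = 117.723; AUC_iv,0→∞ = 201.54 + 117.723 = 319.263 mcg/mL·hr
Trapezoidal AUC_0→10.5 (buccal film):
  [0→1.5]: (0.00+18.61)/2 × 1.5 = 13.9575
  [1.5→2.5]: (18.61+17.68)/2 × 1 = 18.145
  [2.5→6.5]: (17.68+6.43)/2 × 4 = 48.22
  [6.5→9.5]: (6.43+2.62)/2 × 3 = 13.575
  [9.5→10.5]: (2.62+1.94)/2 × 1 = 2.28
  Sum = 96.1775 mcg/mL·hr
buccal film tail: 1.94/0.303 = 6.403; AUC_ev,0→∞ = 96.1775 + 6.403 = 102.5805 mcg/mL·hr
F = (AUC_ev/D_ev)/(AUC_iv/D_iv) = (102.5805/200)/(319.263/100) = 0.5129025/3.19263 = 0.1607

F = 0.16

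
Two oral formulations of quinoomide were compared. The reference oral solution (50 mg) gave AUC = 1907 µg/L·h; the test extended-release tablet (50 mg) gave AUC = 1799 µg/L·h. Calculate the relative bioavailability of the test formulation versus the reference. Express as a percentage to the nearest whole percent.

F_rel = (AUC_test/D_test) / (AUC_ref/D_ref)
      = (1799/50) / (1907/50)
      = 35.98 / 38.14 = 0.9434 = 94.34%

F_rel = 94%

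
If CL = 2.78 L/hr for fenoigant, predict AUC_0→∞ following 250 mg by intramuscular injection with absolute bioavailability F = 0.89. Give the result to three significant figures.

AUC_0→∞ = F × Dose / CL
        = 0.89 × 250 / 2.78 = 80.036 mg/L·hr

AUC = 80.0 mg/L·hr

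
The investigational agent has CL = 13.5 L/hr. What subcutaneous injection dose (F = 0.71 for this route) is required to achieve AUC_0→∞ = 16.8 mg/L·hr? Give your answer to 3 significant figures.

Dose = CL × AUC_0→∞ / F
     = 13.5 × 16.8 / 0.71 = 319.437 mg

Dose = 319 mg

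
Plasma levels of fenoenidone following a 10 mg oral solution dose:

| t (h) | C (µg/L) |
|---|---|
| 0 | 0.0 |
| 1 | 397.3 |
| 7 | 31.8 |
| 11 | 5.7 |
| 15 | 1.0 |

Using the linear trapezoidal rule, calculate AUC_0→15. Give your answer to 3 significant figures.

AUC = 1570 µg/L·h

Trapezoidal AUC_0→15:
  [0→1]: (0.0+397.3)/2 × 1 = 198.65
  [1→7]: (397.3+31.8)/2 × 6 = 1287.3
  [7→11]: (31.8+5.7)/2 × 4 = 75.0
  [11→15]: (5.7+1.0)/2 × 4 = 13.4
  Sum = 1574.35 µg/L·h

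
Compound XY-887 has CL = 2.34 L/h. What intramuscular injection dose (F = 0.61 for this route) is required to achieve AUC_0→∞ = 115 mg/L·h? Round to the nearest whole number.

Dose = 441 mg

Dose = CL × AUC_0→∞ / F
     = 2.34 × 115 / 0.61 = 441.148 mg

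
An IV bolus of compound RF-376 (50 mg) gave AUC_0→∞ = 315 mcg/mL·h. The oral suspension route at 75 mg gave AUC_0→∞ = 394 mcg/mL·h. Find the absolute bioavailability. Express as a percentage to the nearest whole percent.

F = (AUC_ev / D_ev) / (AUC_iv / D_iv)
  = (394/75) / (315/50)
  = 5.25333 / 6.3 = 0.8339
  = 83.39%

F = 83%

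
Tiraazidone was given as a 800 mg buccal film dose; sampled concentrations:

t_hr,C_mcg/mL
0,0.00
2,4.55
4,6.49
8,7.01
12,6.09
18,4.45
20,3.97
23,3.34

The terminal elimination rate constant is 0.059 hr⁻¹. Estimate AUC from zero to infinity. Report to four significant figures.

AUC = 176.4 mcg/mL·hr

Trapezoidal AUC_0→23:
  [0→2]: (0.00+4.55)/2 × 2 = 4.55
  [2→4]: (4.55+6.49)/2 × 2 = 11.04
  [4→8]: (6.49+7.01)/2 × 4 = 27.0
  [8→12]: (7.01+6.09)/2 × 4 = 26.2
  [12→18]: (6.09+4.45)/2 × 6 = 31.62
  [18→20]: (4.45+3.97)/2 × 2 = 8.42
  [20→23]: (3.97+3.34)/2 × 3 = 10.965
  Sum = 119.795 mcg/mL·hr
Extrapolated tail: C_last / k_e = 3.34 / 0.059 = 56.610
AUC_0→∞ = 119.795 + 56.610 = 176.405 mcg/mL·hr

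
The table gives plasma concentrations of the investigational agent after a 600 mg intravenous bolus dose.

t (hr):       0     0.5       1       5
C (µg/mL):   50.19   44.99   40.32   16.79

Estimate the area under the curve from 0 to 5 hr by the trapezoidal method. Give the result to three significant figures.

Trapezoidal AUC_0→5:
  [0→0.5]: (50.19+44.99)/2 × 0.5 = 23.795
  [0.5→1]: (44.99+40.32)/2 × 0.5 = 21.3275
  [1→5]: (40.32+16.79)/2 × 4 = 114.22
  Sum = 159.3425 µg/mL·hr

AUC = 159 µg/mL·hr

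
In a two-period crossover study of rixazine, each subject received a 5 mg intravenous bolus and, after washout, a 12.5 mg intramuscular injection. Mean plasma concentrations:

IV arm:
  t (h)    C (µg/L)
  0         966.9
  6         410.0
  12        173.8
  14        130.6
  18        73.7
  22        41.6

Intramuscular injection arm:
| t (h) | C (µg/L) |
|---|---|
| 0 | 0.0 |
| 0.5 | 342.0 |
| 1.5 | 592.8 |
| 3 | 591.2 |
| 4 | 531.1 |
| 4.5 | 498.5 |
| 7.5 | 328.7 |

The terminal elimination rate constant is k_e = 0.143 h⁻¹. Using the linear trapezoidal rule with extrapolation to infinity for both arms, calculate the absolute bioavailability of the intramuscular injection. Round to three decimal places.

F = 0.326

Trapezoidal AUC_0→22 (IV):
  [0→6]: (966.9+410.0)/2 × 6 = 4130.7
  [6→12]: (410.0+173.8)/2 × 6 = 1751.4
  [12→14]: (173.8+130.6)/2 × 2 = 304.4
  [14→18]: (130.6+73.7)/2 × 4 = 408.6
  [18→22]: (73.7+41.6)/2 × 4 = 230.6
  Sum = 6825.7 µg/L·h
IV tail: 41.6/0.143 = 290.909; AUC_iv,0→∞ = 6825.7 + 290.909 = 7116.609 µg/L·h
Trapezoidal AUC_0→7.5 (intramuscular injection):
  [0→0.5]: (0.0+342.0)/2 × 0.5 = 85.5
  [0.5→1.5]: (342.0+592.8)/2 × 1 = 467.4
  [1.5→3]: (592.8+591.2)/2 × 1.5 = 888.0
  [3→4]: (591.2+531.1)/2 × 1 = 561.15
  [4→4.5]: (531.1+498.5)/2 × 0.5 = 257.4
  [4.5→7.5]: (498.5+328.7)/2 × 3 = 1240.8
  Sum = 3500.25 µg/L·h
intramuscular injection tail: 328.7/0.143 = 2298.601; AUC_ev,0→∞ = 3500.25 + 2298.601 = 5798.851 µg/L·h
F = (AUC_ev/D_ev)/(AUC_iv/D_iv) = (5798.851/12.5)/(7116.609/5) = 463.90808/1423.3218 = 0.3259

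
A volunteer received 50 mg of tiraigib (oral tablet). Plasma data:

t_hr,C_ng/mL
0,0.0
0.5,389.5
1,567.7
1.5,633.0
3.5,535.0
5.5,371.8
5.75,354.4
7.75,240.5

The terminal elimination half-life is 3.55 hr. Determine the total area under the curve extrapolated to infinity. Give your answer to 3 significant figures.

Trapezoidal AUC_0→7.75:
  [0→0.5]: (0.0+389.5)/2 × 0.5 = 97.375
  [0.5→1]: (389.5+567.7)/2 × 0.5 = 239.3
  [1→1.5]: (567.7+633.0)/2 × 0.5 = 300.175
  [1.5→3.5]: (633.0+535.0)/2 × 2 = 1168.0
  [3.5→5.5]: (535.0+371.8)/2 × 2 = 906.8
  [5.5→5.75]: (371.8+354.4)/2 × 0.25 = 90.775
  [5.75→7.75]: (354.4+240.5)/2 × 2 = 594.9
  Sum = 3397.325 ng/mL·hr
k_e = ln2 / t½ = 0.693147 / 3.55 = 0.1953 hr^-1
Extrapolated tail: C_last / k_e = 240.5 / 0.1953 = 1231.439
AUC_0→∞ = 3397.325 + 1231.439 = 4628.764 ng/mL·hr

AUC = 4630 ng/mL·hr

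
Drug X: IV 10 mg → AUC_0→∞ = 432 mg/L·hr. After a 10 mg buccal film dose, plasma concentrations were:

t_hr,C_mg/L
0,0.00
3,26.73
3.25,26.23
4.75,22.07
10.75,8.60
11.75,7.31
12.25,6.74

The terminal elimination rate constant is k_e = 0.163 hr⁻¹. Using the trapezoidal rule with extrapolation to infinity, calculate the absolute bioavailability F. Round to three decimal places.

F = 0.527

Trapezoidal AUC_0→12.25 (buccal film):
  [0→3]: (0.00+26.73)/2 × 3 = 40.095
  [3→3.25]: (26.73+26.23)/2 × 0.25 = 6.62
  [3.25→4.75]: (26.23+22.07)/2 × 1.5 = 36.225
  [4.75→10.75]: (22.07+8.60)/2 × 6 = 92.01
  [10.75→11.75]: (8.60+7.31)/2 × 1 = 7.955
  [11.75→12.25]: (7.31+6.74)/2 × 0.5 = 3.5125
  Sum = 186.4175 mg/L·hr
Tail: C_last/k_e = 6.74/0.163 = 41.350
AUC_0→∞ (buccal film) = 186.4175 + 41.350 = 227.7675 mg/L·hr
F = (AUC_ev/D_ev)/(AUC_iv/D_iv) = (227.7675/10)/(432/10) = 22.77675/43.2 = 0.5272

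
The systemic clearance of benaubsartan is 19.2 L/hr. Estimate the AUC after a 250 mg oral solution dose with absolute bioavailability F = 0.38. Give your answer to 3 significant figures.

AUC_0→∞ = F × Dose / CL
        = 0.38 × 250 / 19.2 = 4.94792 mg/L·hr

AUC = 4.95 mg/L·hr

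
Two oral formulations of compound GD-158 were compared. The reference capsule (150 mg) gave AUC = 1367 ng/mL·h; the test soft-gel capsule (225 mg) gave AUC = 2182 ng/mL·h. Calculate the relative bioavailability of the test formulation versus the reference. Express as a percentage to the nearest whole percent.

F_rel = 106%

F_rel = (AUC_test/D_test) / (AUC_ref/D_ref)
      = (2182/225) / (1367/150)
      = 9.69778 / 9.11333 = 1.0641 = 106.41%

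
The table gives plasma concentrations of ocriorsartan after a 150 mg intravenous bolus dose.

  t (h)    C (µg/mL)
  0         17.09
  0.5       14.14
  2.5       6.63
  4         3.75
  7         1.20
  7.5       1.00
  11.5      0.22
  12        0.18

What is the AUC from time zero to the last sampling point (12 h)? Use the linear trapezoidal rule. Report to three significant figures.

Trapezoidal AUC_0→12:
  [0→0.5]: (17.09+14.14)/2 × 0.5 = 7.8075
  [0.5→2.5]: (14.14+6.63)/2 × 2 = 20.77
  [2.5→4]: (6.63+3.75)/2 × 1.5 = 7.785
  [4→7]: (3.75+1.20)/2 × 3 = 7.425
  [7→7.5]: (1.20+1.00)/2 × 0.5 = 0.55
  [7.5→11.5]: (1.00+0.22)/2 × 4 = 2.44
  [11.5→12]: (0.22+0.18)/2 × 0.5 = 0.1
  Sum = 46.8775 µg/mL·h

AUC = 46.9 µg/mL·h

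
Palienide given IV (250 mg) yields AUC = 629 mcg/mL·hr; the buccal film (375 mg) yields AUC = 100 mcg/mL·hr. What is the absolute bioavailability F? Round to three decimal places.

F = (AUC_ev / D_ev) / (AUC_iv / D_iv)
  = (100/375) / (629/250)
  = 0.266667 / 2.516 = 0.1060

F = 0.106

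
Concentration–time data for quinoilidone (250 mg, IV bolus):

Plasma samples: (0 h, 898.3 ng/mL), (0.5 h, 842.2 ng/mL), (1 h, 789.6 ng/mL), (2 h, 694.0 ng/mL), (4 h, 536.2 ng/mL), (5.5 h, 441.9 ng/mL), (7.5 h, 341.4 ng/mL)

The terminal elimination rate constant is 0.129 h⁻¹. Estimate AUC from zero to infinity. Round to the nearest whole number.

Trapezoidal AUC_0→7.5:
  [0→0.5]: (898.3+842.2)/2 × 0.5 = 435.125
  [0.5→1]: (842.2+789.6)/2 × 0.5 = 407.95
  [1→2]: (789.6+694.0)/2 × 1 = 741.8
  [2→4]: (694.0+536.2)/2 × 2 = 1230.2
  [4→5.5]: (536.2+441.9)/2 × 1.5 = 733.575
  [5.5→7.5]: (441.9+341.4)/2 × 2 = 783.3
  Sum = 4331.95 ng/mL·h
Extrapolated tail: C_last / k_e = 341.4 / 0.129 = 2646.512
AUC_0→∞ = 4331.95 + 2646.512 = 6978.462 ng/mL·h

AUC = 6978 ng/mL·h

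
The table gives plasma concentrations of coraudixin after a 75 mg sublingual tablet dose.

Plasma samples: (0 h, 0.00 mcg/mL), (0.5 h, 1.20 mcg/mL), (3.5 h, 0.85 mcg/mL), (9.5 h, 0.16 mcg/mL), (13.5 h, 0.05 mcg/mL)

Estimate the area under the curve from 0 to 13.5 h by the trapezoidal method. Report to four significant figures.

Trapezoidal AUC_0→13.5:
  [0→0.5]: (0.00+1.20)/2 × 0.5 = 0.3
  [0.5→3.5]: (1.20+0.85)/2 × 3 = 3.075
  [3.5→9.5]: (0.85+0.16)/2 × 6 = 3.03
  [9.5→13.5]: (0.16+0.05)/2 × 4 = 0.42
  Sum = 6.825 mcg/mL·h

AUC = 6.825 mcg/mL·h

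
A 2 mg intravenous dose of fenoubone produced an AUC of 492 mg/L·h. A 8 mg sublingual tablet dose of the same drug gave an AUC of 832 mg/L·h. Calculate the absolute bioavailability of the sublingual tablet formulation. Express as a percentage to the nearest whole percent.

F = (AUC_ev / D_ev) / (AUC_iv / D_iv)
  = (832/8) / (492/2)
  = 104 / 246 = 0.4228
  = 42.28%

F = 42%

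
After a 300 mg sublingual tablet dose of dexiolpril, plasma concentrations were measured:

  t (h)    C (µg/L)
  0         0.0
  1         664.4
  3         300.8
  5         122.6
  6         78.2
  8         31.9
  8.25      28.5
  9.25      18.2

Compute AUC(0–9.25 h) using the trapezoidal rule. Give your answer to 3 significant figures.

AUC = 1960 µg/L·h

Trapezoidal AUC_0→9.25:
  [0→1]: (0.0+664.4)/2 × 1 = 332.2
  [1→3]: (664.4+300.8)/2 × 2 = 965.2
  [3→5]: (300.8+122.6)/2 × 2 = 423.4
  [5→6]: (122.6+78.2)/2 × 1 = 100.4
  [6→8]: (78.2+31.9)/2 × 2 = 110.1
  [8→8.25]: (31.9+28.5)/2 × 0.25 = 7.55
  [8.25→9.25]: (28.5+18.2)/2 × 1 = 23.35
  Sum = 1962.2 µg/L·h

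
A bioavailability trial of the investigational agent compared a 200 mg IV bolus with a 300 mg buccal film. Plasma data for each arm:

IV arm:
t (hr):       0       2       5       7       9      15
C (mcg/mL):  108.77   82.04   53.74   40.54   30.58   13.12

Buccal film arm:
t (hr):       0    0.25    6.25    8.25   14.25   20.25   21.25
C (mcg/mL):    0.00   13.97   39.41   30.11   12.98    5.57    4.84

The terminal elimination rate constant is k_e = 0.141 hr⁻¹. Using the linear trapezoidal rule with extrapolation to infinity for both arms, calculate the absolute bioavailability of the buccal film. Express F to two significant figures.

Trapezoidal AUC_0→15 (IV):
  [0→2]: (108.77+82.04)/2 × 2 = 190.81
  [2→5]: (82.04+53.74)/2 × 3 = 203.67
  [5→7]: (53.74+40.54)/2 × 2 = 94.28
  [7→9]: (40.54+30.58)/2 × 2 = 71.12
  [9→15]: (30.58+13.12)/2 × 6 = 131.1
  Sum = 690.98 mcg/mL·hr
IV tail: 13.12/0.141 = 93.050; AUC_iv,0→∞ = 690.98 + 93.050 = 784.03 mcg/mL·hr
Trapezoidal AUC_0→21.25 (buccal film):
  [0→0.25]: (0.00+13.97)/2 × 0.25 = 1.74625
  [0.25→6.25]: (13.97+39.41)/2 × 6 = 160.14
  [6.25→8.25]: (39.41+30.11)/2 × 2 = 69.52
  [8.25→14.25]: (30.11+12.98)/2 × 6 = 129.27
  [14.25→20.25]: (12.98+5.57)/2 × 6 = 55.65
  [20.25→21.25]: (5.57+4.84)/2 × 1 = 5.205
  Sum = 421.53125 mcg/mL·hr
buccal film tail: 4.84/0.141 = 34.326; AUC_ev,0→∞ = 421.53125 + 34.326 = 455.85725 mcg/mL·hr
F = (AUC_ev/D_ev)/(AUC_iv/D_iv) = (455.85725/300)/(784.03/200) = 1.51952/3.92015 = 0.3876

F = 0.39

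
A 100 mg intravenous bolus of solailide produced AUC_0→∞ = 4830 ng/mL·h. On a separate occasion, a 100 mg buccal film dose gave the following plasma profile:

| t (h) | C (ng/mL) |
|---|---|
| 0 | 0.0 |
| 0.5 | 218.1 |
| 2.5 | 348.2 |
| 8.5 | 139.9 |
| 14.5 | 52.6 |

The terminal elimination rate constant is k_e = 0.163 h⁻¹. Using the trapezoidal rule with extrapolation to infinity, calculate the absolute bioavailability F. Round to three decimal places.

Trapezoidal AUC_0→14.5 (buccal film):
  [0→0.5]: (0.0+218.1)/2 × 0.5 = 54.525
  [0.5→2.5]: (218.1+348.2)/2 × 2 = 566.3
  [2.5→8.5]: (348.2+139.9)/2 × 6 = 1464.3
  [8.5→14.5]: (139.9+52.6)/2 × 6 = 577.5
  Sum = 2662.625 ng/mL·h
Tail: C_last/k_e = 52.6/0.163 = 322.699
AUC_0→∞ (buccal film) = 2662.625 + 322.699 = 2985.324 ng/mL·h
F = (AUC_ev/D_ev)/(AUC_iv/D_iv) = (2985.324/100)/(4830/100) = 29.85324/48.3 = 0.6181

F = 0.618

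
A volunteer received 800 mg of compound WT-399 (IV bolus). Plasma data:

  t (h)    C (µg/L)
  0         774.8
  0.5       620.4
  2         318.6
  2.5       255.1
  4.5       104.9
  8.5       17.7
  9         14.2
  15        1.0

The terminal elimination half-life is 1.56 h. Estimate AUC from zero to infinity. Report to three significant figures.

AUC = 1860 µg/L·h

Trapezoidal AUC_0→15:
  [0→0.5]: (774.8+620.4)/2 × 0.5 = 348.8
  [0.5→2]: (620.4+318.6)/2 × 1.5 = 704.25
  [2→2.5]: (318.6+255.1)/2 × 0.5 = 143.425
  [2.5→4.5]: (255.1+104.9)/2 × 2 = 360.0
  [4.5→8.5]: (104.9+17.7)/2 × 4 = 245.2
  [8.5→9]: (17.7+14.2)/2 × 0.5 = 7.975
  [9→15]: (14.2+1.0)/2 × 6 = 45.6
  Sum = 1855.25 µg/L·h
k_e = ln2 / t½ = 0.693147 / 1.56 = 0.4443 h^-1
Extrapolated tail: C_last / k_e = 1.0 / 0.4443 = 2.251
AUC_0→∞ = 1855.25 + 2.251 = 1857.501 µg/L·h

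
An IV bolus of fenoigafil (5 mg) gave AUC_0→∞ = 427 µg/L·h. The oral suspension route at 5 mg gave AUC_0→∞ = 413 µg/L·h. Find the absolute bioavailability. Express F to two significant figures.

F = 0.97

F = (AUC_ev / D_ev) / (AUC_iv / D_iv)
  = (413/5) / (427/5)
  = 82.6 / 85.4 = 0.9672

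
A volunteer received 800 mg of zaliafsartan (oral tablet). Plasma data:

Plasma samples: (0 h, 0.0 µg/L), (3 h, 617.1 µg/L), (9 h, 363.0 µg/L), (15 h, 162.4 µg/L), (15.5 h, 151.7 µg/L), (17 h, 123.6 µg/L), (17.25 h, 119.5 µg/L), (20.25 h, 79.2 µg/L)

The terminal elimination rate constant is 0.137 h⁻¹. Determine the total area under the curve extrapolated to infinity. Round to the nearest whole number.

Trapezoidal AUC_0→20.25:
  [0→3]: (0.0+617.1)/2 × 3 = 925.65
  [3→9]: (617.1+363.0)/2 × 6 = 2940.3
  [9→15]: (363.0+162.4)/2 × 6 = 1576.2
  [15→15.5]: (162.4+151.7)/2 × 0.5 = 78.525
  [15.5→17]: (151.7+123.6)/2 × 1.5 = 206.475
  [17→17.25]: (123.6+119.5)/2 × 0.25 = 30.3875
  [17.25→20.25]: (119.5+79.2)/2 × 3 = 298.05
  Sum = 6055.5875 µg/L·h
Extrapolated tail: C_last / k_e = 79.2 / 0.137 = 578.102
AUC_0→∞ = 6055.5875 + 578.102 = 6633.6895 µg/L·h

AUC = 6634 µg/L·h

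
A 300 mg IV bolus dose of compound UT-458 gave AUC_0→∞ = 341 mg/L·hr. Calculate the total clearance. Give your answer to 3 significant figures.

CL = Dose_iv / AUC_0→∞
   = 300 / 341 = 0.879765 L/hr

CL = 0.880 L/hr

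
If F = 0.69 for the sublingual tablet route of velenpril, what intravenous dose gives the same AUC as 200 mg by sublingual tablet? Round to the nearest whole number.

D_iv = 138 mg

Systemic exposure from an extravascular dose = F × D_ev, so the equivalent IV dose is F × D_ev.
D_iv = F × D_ev = 0.69 × 200 = 138 mg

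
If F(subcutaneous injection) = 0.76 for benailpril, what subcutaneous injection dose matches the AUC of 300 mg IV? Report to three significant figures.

D_subcutaneous = 395 mg

For equal systemic exposure: F × D_ev = D_iv
D_ev = D_iv / F = 300 / 0.76 = 394.737 mg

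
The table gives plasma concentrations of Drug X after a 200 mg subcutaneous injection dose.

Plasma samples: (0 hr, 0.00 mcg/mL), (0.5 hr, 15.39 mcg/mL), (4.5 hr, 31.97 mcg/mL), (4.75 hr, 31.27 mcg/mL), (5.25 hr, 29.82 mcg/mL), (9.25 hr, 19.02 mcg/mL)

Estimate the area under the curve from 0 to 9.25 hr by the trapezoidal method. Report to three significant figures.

AUC = 219 mcg/mL·hr

Trapezoidal AUC_0→9.25:
  [0→0.5]: (0.00+15.39)/2 × 0.5 = 3.8475
  [0.5→4.5]: (15.39+31.97)/2 × 4 = 94.72
  [4.5→4.75]: (31.97+31.27)/2 × 0.25 = 7.905
  [4.75→5.25]: (31.27+29.82)/2 × 0.5 = 15.2725
  [5.25→9.25]: (29.82+19.02)/2 × 4 = 97.68
  Sum = 219.425 mcg/mL·hr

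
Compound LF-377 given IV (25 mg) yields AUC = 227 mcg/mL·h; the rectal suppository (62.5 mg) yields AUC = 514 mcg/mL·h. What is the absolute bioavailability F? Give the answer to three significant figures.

F = 0.906

F = (AUC_ev / D_ev) / (AUC_iv / D_iv)
  = (514/62.5) / (227/25)
  = 8.224 / 9.08 = 0.9057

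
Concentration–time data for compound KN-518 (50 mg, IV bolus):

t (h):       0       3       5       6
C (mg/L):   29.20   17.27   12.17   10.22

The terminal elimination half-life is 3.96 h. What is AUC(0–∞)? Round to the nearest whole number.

AUC = 169 mg/L·h

Trapezoidal AUC_0→6:
  [0→3]: (29.20+17.27)/2 × 3 = 69.705
  [3→5]: (17.27+12.17)/2 × 2 = 29.44
  [5→6]: (12.17+10.22)/2 × 1 = 11.195
  Sum = 110.34 mg/L·h
k_e = ln2 / t½ = 0.693147 / 3.96 = 0.1750 h^-1
Extrapolated tail: C_last / k_e = 10.22 / 0.175 = 58.400
AUC_0→∞ = 110.34 + 58.400 = 168.74 mg/L·h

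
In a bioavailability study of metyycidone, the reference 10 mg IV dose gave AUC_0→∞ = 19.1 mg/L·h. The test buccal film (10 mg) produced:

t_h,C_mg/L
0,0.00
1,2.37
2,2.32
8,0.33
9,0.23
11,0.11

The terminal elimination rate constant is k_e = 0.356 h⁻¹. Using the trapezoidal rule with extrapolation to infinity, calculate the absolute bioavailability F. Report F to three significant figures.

Trapezoidal AUC_0→11 (buccal film):
  [0→1]: (0.00+2.37)/2 × 1 = 1.185
  [1→2]: (2.37+2.32)/2 × 1 = 2.345
  [2→8]: (2.32+0.33)/2 × 6 = 7.95
  [8→9]: (0.33+0.23)/2 × 1 = 0.28
  [9→11]: (0.23+0.11)/2 × 2 = 0.34
  Sum = 12.1 mg/L·h
Tail: C_last/k_e = 0.11/0.356 = 0.309
AUC_0→∞ (buccal film) = 12.1 + 0.309 = 12.409 mg/L·h
F = (AUC_ev/D_ev)/(AUC_iv/D_iv) = (12.409/10)/(19.1/10) = 1.2409/1.91 = 0.6497

F = 0.650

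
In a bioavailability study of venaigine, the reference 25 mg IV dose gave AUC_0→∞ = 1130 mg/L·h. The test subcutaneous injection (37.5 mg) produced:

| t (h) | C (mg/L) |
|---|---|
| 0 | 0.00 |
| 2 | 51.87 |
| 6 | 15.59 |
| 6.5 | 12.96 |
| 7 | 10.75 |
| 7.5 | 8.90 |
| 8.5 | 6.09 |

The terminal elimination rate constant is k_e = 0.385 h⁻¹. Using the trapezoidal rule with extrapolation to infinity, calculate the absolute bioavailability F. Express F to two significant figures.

Trapezoidal AUC_0→8.5 (subcutaneous injection):
  [0→2]: (0.00+51.87)/2 × 2 = 51.87
  [2→6]: (51.87+15.59)/2 × 4 = 134.92
  [6→6.5]: (15.59+12.96)/2 × 0.5 = 7.1375
  [6.5→7]: (12.96+10.75)/2 × 0.5 = 5.9275
  [7→7.5]: (10.75+8.90)/2 × 0.5 = 4.9125
  [7.5→8.5]: (8.90+6.09)/2 × 1 = 7.495
  Sum = 212.2625 mg/L·h
Tail: C_last/k_e = 6.09/0.385 = 15.818
AUC_0→∞ (subcutaneous injection) = 212.2625 + 15.818 = 228.0805 mg/L·h
F = (AUC_ev/D_ev)/(AUC_iv/D_iv) = (228.0805/37.5)/(1130/25) = 6.08215/45.2 = 0.1346

F = 0.13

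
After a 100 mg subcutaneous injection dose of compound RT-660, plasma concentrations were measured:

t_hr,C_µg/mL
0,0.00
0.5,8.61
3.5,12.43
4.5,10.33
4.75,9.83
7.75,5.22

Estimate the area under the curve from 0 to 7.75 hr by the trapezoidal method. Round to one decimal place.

AUC = 70.2 µg/mL·hr

Trapezoidal AUC_0→7.75:
  [0→0.5]: (0.00+8.61)/2 × 0.5 = 2.1525
  [0.5→3.5]: (8.61+12.43)/2 × 3 = 31.56
  [3.5→4.5]: (12.43+10.33)/2 × 1 = 11.38
  [4.5→4.75]: (10.33+9.83)/2 × 0.25 = 2.52
  [4.75→7.75]: (9.83+5.22)/2 × 3 = 22.575
  Sum = 70.1875 µg/mL·hr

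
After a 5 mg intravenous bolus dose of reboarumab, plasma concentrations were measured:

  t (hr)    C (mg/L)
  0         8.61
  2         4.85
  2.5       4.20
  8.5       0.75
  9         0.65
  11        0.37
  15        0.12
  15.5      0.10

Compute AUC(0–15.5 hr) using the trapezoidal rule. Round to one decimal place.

Trapezoidal AUC_0→15.5:
  [0→2]: (8.61+4.85)/2 × 2 = 13.46
  [2→2.5]: (4.85+4.20)/2 × 0.5 = 2.2625
  [2.5→8.5]: (4.20+0.75)/2 × 6 = 14.85
  [8.5→9]: (0.75+0.65)/2 × 0.5 = 0.35
  [9→11]: (0.65+0.37)/2 × 2 = 1.02
  [11→15]: (0.37+0.12)/2 × 4 = 0.98
  [15→15.5]: (0.12+0.10)/2 × 0.5 = 0.055
  Sum = 32.9775 mg/L·hr

AUC = 33.0 mg/L·hr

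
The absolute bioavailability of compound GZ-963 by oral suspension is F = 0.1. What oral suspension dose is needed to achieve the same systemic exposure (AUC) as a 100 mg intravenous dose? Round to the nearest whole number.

For equal systemic exposure: F × D_ev = D_iv
D_ev = D_iv / F = 100 / 0.1 = 1000 mg

D_oral = 1000 mg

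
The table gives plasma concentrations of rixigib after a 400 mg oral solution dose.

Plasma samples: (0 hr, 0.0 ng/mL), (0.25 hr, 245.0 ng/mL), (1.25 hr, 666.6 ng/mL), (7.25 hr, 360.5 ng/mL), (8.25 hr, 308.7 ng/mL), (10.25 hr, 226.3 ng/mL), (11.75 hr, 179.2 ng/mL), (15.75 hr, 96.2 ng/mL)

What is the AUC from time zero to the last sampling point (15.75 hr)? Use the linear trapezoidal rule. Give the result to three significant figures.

Trapezoidal AUC_0→15.75:
  [0→0.25]: (0.0+245.0)/2 × 0.25 = 30.625
  [0.25→1.25]: (245.0+666.6)/2 × 1 = 455.8
  [1.25→7.25]: (666.6+360.5)/2 × 6 = 3081.3
  [7.25→8.25]: (360.5+308.7)/2 × 1 = 334.6
  [8.25→10.25]: (308.7+226.3)/2 × 2 = 535.0
  [10.25→11.75]: (226.3+179.2)/2 × 1.5 = 304.125
  [11.75→15.75]: (179.2+96.2)/2 × 4 = 550.8
  Sum = 5292.25 ng/mL·hr

AUC = 5290 ng/mL·hr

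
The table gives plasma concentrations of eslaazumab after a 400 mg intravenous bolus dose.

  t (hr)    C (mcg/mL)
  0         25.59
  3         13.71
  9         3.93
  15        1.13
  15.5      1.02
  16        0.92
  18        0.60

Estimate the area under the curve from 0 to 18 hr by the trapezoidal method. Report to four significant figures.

Trapezoidal AUC_0→18:
  [0→3]: (25.59+13.71)/2 × 3 = 58.95
  [3→9]: (13.71+3.93)/2 × 6 = 52.92
  [9→15]: (3.93+1.13)/2 × 6 = 15.18
  [15→15.5]: (1.13+1.02)/2 × 0.5 = 0.5375
  [15.5→16]: (1.02+0.92)/2 × 0.5 = 0.485
  [16→18]: (0.92+0.60)/2 × 2 = 1.52
  Sum = 129.5925 mcg/mL·hr

AUC = 129.6 mcg/mL·hr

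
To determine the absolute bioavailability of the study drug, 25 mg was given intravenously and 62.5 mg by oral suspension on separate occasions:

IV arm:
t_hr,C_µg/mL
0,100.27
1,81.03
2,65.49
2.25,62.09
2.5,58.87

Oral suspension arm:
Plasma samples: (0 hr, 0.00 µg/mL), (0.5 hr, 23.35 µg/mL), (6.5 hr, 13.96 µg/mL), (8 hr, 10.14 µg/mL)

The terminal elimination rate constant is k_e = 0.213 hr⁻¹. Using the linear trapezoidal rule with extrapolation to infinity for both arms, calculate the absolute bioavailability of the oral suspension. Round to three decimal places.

Trapezoidal AUC_0→2.5 (IV):
  [0→1]: (100.27+81.03)/2 × 1 = 90.65
  [1→2]: (81.03+65.49)/2 × 1 = 73.26
  [2→2.25]: (65.49+62.09)/2 × 0.25 = 15.9475
  [2.25→2.5]: (62.09+58.87)/2 × 0.25 = 15.12
  Sum = 194.9775 µg/mL·hr
IV tail: 58.87/0.213 = 276.385; AUC_iv,0→∞ = 194.9775 + 276.385 = 471.3625 µg/mL·hr
Trapezoidal AUC_0→8 (oral suspension):
  [0→0.5]: (0.00+23.35)/2 × 0.5 = 5.8375
  [0.5→6.5]: (23.35+13.96)/2 × 6 = 111.93
  [6.5→8]: (13.96+10.14)/2 × 1.5 = 18.075
  Sum = 135.8425 µg/mL·hr
oral suspension tail: 10.14/0.213 = 47.606; AUC_ev,0→∞ = 135.8425 + 47.606 = 183.4485 µg/mL·hr
F = (AUC_ev/D_ev)/(AUC_iv/D_iv) = (183.4485/62.5)/(471.3625/25) = 2.935176/18.8545 = 0.1557

F = 0.156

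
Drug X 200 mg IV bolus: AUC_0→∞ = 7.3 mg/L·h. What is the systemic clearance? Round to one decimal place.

CL = Dose_iv / AUC_0→∞
   = 200 / 7.3 = 27.3973 L/h

CL = 27.4 L/h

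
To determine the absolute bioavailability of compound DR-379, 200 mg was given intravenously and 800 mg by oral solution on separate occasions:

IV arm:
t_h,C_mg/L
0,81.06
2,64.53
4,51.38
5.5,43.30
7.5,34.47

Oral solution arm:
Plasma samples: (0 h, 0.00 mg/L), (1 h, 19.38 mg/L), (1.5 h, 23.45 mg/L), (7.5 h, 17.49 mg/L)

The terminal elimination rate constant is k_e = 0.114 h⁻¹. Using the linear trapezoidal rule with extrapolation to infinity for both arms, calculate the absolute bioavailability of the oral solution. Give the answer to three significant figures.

F = 0.104

Trapezoidal AUC_0→7.5 (IV):
  [0→2]: (81.06+64.53)/2 × 2 = 145.59
  [2→4]: (64.53+51.38)/2 × 2 = 115.91
  [4→5.5]: (51.38+43.30)/2 × 1.5 = 71.01
  [5.5→7.5]: (43.30+34.47)/2 × 2 = 77.77
  Sum = 410.28 mg/L·h
IV tail: 34.47/0.114 = 302.368; AUC_iv,0→∞ = 410.28 + 302.368 = 712.648 mg/L·h
Trapezoidal AUC_0→7.5 (oral solution):
  [0→1]: (0.00+19.38)/2 × 1 = 9.69
  [1→1.5]: (19.38+23.45)/2 × 0.5 = 10.7075
  [1.5→7.5]: (23.45+17.49)/2 × 6 = 122.82
  Sum = 143.2175 mg/L·h
oral solution tail: 17.49/0.114 = 153.421; AUC_ev,0→∞ = 143.2175 + 153.421 = 296.6385 mg/L·h
F = (AUC_ev/D_ev)/(AUC_iv/D_iv) = (296.6385/800)/(712.648/200) = 0.370798/3.56324 = 0.1041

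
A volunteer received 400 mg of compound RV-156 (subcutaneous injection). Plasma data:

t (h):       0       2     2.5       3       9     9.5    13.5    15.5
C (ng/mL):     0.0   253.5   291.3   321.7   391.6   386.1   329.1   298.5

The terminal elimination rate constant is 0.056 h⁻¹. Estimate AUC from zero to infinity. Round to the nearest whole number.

Trapezoidal AUC_0→15.5:
  [0→2]: (0.0+253.5)/2 × 2 = 253.5
  [2→2.5]: (253.5+291.3)/2 × 0.5 = 136.2
  [2.5→3]: (291.3+321.7)/2 × 0.5 = 153.25
  [3→9]: (321.7+391.6)/2 × 6 = 2139.9
  [9→9.5]: (391.6+386.1)/2 × 0.5 = 194.425
  [9.5→13.5]: (386.1+329.1)/2 × 4 = 1430.4
  [13.5→15.5]: (329.1+298.5)/2 × 2 = 627.6
  Sum = 4935.275 ng/mL·h
Extrapolated tail: C_last / k_e = 298.5 / 0.056 = 5330.357
AUC_0→∞ = 4935.275 + 5330.357 = 10265.632 ng/mL·h

AUC = 10266 ng/mL·h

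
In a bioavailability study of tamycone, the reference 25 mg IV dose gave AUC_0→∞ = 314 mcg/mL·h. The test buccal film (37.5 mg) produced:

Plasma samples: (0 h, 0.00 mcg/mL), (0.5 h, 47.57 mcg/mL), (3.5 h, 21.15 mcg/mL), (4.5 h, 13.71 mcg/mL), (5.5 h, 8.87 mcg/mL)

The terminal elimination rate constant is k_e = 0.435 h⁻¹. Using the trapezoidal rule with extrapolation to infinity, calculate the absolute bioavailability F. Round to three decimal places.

F = 0.348

Trapezoidal AUC_0→5.5 (buccal film):
  [0→0.5]: (0.00+47.57)/2 × 0.5 = 11.8925
  [0.5→3.5]: (47.57+21.15)/2 × 3 = 103.08
  [3.5→4.5]: (21.15+13.71)/2 × 1 = 17.43
  [4.5→5.5]: (13.71+8.87)/2 × 1 = 11.29
  Sum = 143.6925 mcg/mL·h
Tail: C_last/k_e = 8.87/0.435 = 20.391
AUC_0→∞ (buccal film) = 143.6925 + 20.391 = 164.0835 mcg/mL·h
F = (AUC_ev/D_ev)/(AUC_iv/D_iv) = (164.0835/37.5)/(314/25) = 4.37556/12.56 = 0.3484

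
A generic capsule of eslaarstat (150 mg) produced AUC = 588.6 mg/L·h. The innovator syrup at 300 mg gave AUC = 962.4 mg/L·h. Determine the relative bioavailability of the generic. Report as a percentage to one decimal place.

F_rel = (AUC_test/D_test) / (AUC_ref/D_ref)
      = (588.6/150) / (962.4/300)
      = 3.924 / 3.208 = 1.2232 = 122.32%

F_rel = 122.3%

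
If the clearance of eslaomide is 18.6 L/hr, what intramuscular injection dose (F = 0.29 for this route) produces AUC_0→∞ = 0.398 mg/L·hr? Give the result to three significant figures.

Dose = 25.5 mg

Dose = CL × AUC_0→∞ / F
     = 18.6 × 0.398 / 0.29 = 25.5269 mg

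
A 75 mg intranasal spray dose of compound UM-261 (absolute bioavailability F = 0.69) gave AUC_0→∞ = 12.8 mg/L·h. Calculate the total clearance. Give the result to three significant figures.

CL = 4.04 L/h

CL = F × Dose / AUC_0→∞
   = 0.69 × 75 / 12.8 = 4.04297 L/h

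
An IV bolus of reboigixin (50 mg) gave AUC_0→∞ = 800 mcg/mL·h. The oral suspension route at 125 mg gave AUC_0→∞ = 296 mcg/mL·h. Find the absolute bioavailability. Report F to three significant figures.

F = 0.148

F = (AUC_ev / D_ev) / (AUC_iv / D_iv)
  = (296/125) / (800/50)
  = 2.368 / 16 = 0.1480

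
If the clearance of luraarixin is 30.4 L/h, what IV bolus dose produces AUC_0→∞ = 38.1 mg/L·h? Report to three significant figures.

Dose = 1160 mg

Dose_iv = CL × AUC_0→∞
     = 30.4 × 38.1 = 1158.24 mg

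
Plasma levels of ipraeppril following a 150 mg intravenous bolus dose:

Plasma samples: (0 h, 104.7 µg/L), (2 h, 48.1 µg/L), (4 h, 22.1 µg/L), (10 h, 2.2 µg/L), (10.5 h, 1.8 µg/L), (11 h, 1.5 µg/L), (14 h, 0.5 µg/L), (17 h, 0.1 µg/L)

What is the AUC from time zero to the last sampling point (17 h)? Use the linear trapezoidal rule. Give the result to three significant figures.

Trapezoidal AUC_0→17:
  [0→2]: (104.7+48.1)/2 × 2 = 152.8
  [2→4]: (48.1+22.1)/2 × 2 = 70.2
  [4→10]: (22.1+2.2)/2 × 6 = 72.9
  [10→10.5]: (2.2+1.8)/2 × 0.5 = 1.0
  [10.5→11]: (1.8+1.5)/2 × 0.5 = 0.825
  [11→14]: (1.5+0.5)/2 × 3 = 3.0
  [14→17]: (0.5+0.1)/2 × 3 = 0.9
  Sum = 301.625 µg/L·h

AUC = 302 µg/L·h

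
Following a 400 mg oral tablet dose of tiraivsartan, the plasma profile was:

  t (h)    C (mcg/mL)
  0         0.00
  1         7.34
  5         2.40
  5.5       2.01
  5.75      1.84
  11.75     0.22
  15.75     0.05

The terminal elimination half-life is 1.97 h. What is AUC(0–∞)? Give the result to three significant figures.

AUC = 31.6 mcg/mL·h

Trapezoidal AUC_0→15.75:
  [0→1]: (0.00+7.34)/2 × 1 = 3.67
  [1→5]: (7.34+2.40)/2 × 4 = 19.48
  [5→5.5]: (2.40+2.01)/2 × 0.5 = 1.1025
  [5.5→5.75]: (2.01+1.84)/2 × 0.25 = 0.48125
  [5.75→11.75]: (1.84+0.22)/2 × 6 = 6.18
  [11.75→15.75]: (0.22+0.05)/2 × 4 = 0.54
  Sum = 31.45375 mcg/mL·h
k_e = ln2 / t½ = 0.693147 / 1.97 = 0.3519 h^-1
Extrapolated tail: C_last / k_e = 0.05 / 0.3519 = 0.142
AUC_0→∞ = 31.45375 + 0.142 = 31.59575 mcg/mL·h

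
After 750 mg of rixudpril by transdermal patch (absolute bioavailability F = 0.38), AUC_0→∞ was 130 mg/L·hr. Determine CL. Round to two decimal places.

CL = 2.19 L/hr

CL = F × Dose / AUC_0→∞
   = 0.38 × 750 / 130 = 2.19231 L/hr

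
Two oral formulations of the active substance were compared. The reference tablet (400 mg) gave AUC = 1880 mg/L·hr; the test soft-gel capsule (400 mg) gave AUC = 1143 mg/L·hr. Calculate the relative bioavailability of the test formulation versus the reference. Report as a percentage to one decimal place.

F_rel = (AUC_test/D_test) / (AUC_ref/D_ref)
      = (1143/400) / (1880/400)
      = 2.8575 / 4.7 = 0.6080 = 60.80%

F_rel = 60.8%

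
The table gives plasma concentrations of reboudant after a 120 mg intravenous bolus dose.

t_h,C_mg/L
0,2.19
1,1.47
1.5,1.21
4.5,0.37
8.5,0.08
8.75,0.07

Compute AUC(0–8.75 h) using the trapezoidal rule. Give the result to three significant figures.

AUC = 5.79 mg/L·h

Trapezoidal AUC_0→8.75:
  [0→1]: (2.19+1.47)/2 × 1 = 1.83
  [1→1.5]: (1.47+1.21)/2 × 0.5 = 0.67
  [1.5→4.5]: (1.21+0.37)/2 × 3 = 2.37
  [4.5→8.5]: (0.37+0.08)/2 × 4 = 0.9
  [8.5→8.75]: (0.08+0.07)/2 × 0.25 = 0.01875
  Sum = 5.78875 mg/L·h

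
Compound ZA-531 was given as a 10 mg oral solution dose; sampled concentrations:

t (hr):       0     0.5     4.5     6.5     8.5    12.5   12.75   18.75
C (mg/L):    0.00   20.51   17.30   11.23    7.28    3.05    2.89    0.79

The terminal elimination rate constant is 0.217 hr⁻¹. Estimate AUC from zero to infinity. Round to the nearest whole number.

Trapezoidal AUC_0→18.75:
  [0→0.5]: (0.00+20.51)/2 × 0.5 = 5.1275
  [0.5→4.5]: (20.51+17.30)/2 × 4 = 75.62
  [4.5→6.5]: (17.30+11.23)/2 × 2 = 28.53
  [6.5→8.5]: (11.23+7.28)/2 × 2 = 18.51
  [8.5→12.5]: (7.28+3.05)/2 × 4 = 20.66
  [12.5→12.75]: (3.05+2.89)/2 × 0.25 = 0.7425
  [12.75→18.75]: (2.89+0.79)/2 × 6 = 11.04
  Sum = 160.23 mg/L·hr
Extrapolated tail: C_last / k_e = 0.79 / 0.217 = 3.641
AUC_0→∞ = 160.23 + 3.641 = 163.871 mg/L·hr

AUC = 164 mg/L·hr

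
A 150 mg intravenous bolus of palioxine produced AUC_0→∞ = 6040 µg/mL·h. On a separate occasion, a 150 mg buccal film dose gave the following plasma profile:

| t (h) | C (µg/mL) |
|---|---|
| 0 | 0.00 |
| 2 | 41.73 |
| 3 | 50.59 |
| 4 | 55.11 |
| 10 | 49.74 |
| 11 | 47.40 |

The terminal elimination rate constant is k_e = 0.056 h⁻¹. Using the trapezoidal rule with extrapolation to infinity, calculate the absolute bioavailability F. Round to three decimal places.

Trapezoidal AUC_0→11 (buccal film):
  [0→2]: (0.00+41.73)/2 × 2 = 41.73
  [2→3]: (41.73+50.59)/2 × 1 = 46.16
  [3→4]: (50.59+55.11)/2 × 1 = 52.85
  [4→10]: (55.11+49.74)/2 × 6 = 314.55
  [10→11]: (49.74+47.40)/2 × 1 = 48.57
  Sum = 503.86 µg/mL·h
Tail: C_last/k_e = 47.40/0.056 = 846.429
AUC_0→∞ (buccal film) = 503.86 + 846.429 = 1350.289 µg/mL·h
F = (AUC_ev/D_ev)/(AUC_iv/D_iv) = (1350.289/150)/(6040/150) = 9.00193/40.2667 = 0.2236

F = 0.224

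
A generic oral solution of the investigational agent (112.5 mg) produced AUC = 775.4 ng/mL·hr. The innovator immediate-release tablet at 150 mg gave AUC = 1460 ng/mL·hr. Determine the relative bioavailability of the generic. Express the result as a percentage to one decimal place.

F_rel = (AUC_test/D_test) / (AUC_ref/D_ref)
      = (775.4/112.5) / (1460/150)
      = 6.89244 / 9.73333 = 0.7081 = 70.81%

F_rel = 70.8%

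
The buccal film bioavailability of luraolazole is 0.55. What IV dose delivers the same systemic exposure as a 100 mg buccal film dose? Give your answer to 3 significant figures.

D_iv = 55.0 mg

Systemic exposure from an extravascular dose = F × D_ev, so the equivalent IV dose is F × D_ev.
D_iv = F × D_ev = 0.55 × 100 = 55 mg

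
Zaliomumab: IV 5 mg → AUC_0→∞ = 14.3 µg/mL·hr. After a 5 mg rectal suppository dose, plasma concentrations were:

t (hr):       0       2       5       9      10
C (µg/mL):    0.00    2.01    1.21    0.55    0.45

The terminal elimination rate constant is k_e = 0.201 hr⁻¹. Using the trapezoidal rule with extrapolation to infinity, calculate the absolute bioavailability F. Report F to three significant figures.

Trapezoidal AUC_0→10 (rectal suppository):
  [0→2]: (0.00+2.01)/2 × 2 = 2.01
  [2→5]: (2.01+1.21)/2 × 3 = 4.83
  [5→9]: (1.21+0.55)/2 × 4 = 3.52
  [9→10]: (0.55+0.45)/2 × 1 = 0.5
  Sum = 10.86 µg/mL·hr
Tail: C_last/k_e = 0.45/0.201 = 2.239
AUC_0→∞ (rectal suppository) = 10.86 + 2.239 = 13.099 µg/mL·hr
F = (AUC_ev/D_ev)/(AUC_iv/D_iv) = (13.099/5)/(14.3/5) = 2.6198/2.86 = 0.9160

F = 0.916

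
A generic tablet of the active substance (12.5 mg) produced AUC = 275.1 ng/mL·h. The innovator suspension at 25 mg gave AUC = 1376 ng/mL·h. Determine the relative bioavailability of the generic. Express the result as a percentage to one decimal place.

F_rel = 40.0%

F_rel = (AUC_test/D_test) / (AUC_ref/D_ref)
      = (275.1/12.5) / (1376/25)
      = 22.008 / 55.04 = 0.3999 = 39.99%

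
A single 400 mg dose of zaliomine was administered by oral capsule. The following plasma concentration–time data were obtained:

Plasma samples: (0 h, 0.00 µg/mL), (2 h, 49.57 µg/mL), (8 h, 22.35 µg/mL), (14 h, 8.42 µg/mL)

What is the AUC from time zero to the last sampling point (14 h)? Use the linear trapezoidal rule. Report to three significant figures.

Trapezoidal AUC_0→14:
  [0→2]: (0.00+49.57)/2 × 2 = 49.57
  [2→8]: (49.57+22.35)/2 × 6 = 215.76
  [8→14]: (22.35+8.42)/2 × 6 = 92.31
  Sum = 357.64 µg/mL·h

AUC = 358 µg/mL·h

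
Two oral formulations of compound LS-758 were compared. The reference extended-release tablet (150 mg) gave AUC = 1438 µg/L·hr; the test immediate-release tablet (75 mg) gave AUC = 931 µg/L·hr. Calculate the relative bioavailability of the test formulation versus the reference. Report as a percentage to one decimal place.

F_rel = (AUC_test/D_test) / (AUC_ref/D_ref)
      = (931/75) / (1438/150)
      = 12.4133 / 9.58667 = 1.2949 = 129.49%

F_rel = 129.5%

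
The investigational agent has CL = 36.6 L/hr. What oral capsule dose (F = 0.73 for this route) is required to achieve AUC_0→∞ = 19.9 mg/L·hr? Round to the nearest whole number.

Dose = 998 mg

Dose = CL × AUC_0→∞ / F
     = 36.6 × 19.9 / 0.73 = 997.726 mg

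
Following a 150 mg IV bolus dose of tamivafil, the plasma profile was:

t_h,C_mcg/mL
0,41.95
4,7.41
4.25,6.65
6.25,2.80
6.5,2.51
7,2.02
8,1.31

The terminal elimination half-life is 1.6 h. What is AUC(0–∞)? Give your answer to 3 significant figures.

AUC = 116 mcg/mL·h

Trapezoidal AUC_0→8:
  [0→4]: (41.95+7.41)/2 × 4 = 98.72
  [4→4.25]: (7.41+6.65)/2 × 0.25 = 1.7575
  [4.25→6.25]: (6.65+2.80)/2 × 2 = 9.45
  [6.25→6.5]: (2.80+2.51)/2 × 0.25 = 0.66375
  [6.5→7]: (2.51+2.02)/2 × 0.5 = 1.1325
  [7→8]: (2.02+1.31)/2 × 1 = 1.665
  Sum = 113.38875 mcg/mL·h
k_e = ln2 / t½ = 0.693147 / 1.6 = 0.4332 h^-1
Extrapolated tail: C_last / k_e = 1.31 / 0.4332 = 3.024
AUC_0→∞ = 113.38875 + 3.024 = 116.41275 mcg/mL·h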